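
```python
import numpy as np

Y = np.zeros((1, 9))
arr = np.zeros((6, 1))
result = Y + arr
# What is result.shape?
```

(6, 9)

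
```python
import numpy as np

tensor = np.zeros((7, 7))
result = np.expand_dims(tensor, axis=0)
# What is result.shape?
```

(1, 7, 7)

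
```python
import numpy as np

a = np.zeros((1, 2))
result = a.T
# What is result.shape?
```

(2, 1)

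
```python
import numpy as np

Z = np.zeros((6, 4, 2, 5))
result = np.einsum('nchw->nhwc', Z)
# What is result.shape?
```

(6, 2, 5, 4)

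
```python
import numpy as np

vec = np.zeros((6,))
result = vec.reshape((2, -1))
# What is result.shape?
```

(2, 3)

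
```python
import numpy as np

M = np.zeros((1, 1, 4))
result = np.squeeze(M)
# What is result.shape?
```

(4,)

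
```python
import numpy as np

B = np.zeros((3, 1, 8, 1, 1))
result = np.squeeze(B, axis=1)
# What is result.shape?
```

(3, 8, 1, 1)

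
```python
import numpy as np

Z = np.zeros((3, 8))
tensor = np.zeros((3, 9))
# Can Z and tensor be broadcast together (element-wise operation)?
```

No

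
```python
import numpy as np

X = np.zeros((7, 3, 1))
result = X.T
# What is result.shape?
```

(1, 3, 7)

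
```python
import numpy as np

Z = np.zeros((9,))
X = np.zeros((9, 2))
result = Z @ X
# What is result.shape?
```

(2,)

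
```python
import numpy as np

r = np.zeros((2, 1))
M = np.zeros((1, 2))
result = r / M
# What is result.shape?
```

(2, 2)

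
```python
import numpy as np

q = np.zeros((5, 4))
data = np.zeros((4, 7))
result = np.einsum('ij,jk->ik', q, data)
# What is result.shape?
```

(5, 7)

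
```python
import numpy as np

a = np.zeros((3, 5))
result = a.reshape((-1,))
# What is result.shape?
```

(15,)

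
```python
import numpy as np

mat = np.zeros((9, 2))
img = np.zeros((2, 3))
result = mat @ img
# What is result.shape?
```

(9, 3)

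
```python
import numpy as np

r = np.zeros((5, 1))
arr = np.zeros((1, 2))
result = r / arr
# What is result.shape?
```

(5, 2)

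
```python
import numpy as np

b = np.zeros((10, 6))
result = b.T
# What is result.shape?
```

(6, 10)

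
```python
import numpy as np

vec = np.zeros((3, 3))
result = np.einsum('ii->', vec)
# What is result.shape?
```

()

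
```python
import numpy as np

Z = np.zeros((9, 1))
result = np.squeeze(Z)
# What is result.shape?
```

(9,)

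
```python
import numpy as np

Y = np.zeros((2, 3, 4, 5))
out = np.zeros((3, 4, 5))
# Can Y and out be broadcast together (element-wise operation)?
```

Yes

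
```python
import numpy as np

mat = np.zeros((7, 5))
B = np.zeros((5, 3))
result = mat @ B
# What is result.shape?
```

(7, 3)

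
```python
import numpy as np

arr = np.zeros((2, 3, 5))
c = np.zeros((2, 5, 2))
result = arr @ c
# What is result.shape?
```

(2, 3, 2)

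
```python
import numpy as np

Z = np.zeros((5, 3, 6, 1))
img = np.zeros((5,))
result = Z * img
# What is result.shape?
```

(5, 3, 6, 5)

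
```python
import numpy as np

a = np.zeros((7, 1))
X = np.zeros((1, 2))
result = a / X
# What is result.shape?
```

(7, 2)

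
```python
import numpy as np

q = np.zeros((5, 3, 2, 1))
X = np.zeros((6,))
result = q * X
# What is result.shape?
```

(5, 3, 2, 6)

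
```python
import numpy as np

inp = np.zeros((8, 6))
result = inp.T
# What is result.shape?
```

(6, 8)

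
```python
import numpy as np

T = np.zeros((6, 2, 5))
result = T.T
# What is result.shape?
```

(5, 2, 6)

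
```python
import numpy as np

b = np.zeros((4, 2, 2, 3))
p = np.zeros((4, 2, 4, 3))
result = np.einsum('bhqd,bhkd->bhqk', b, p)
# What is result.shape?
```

(4, 2, 2, 4)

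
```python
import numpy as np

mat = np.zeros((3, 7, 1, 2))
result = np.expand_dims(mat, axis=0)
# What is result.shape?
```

(1, 3, 7, 1, 2)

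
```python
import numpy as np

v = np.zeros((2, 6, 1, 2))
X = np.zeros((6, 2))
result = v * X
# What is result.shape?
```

(2, 6, 6, 2)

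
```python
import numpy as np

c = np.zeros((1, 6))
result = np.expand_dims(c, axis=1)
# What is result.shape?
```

(1, 1, 6)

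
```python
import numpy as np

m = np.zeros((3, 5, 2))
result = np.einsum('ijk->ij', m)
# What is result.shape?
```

(3, 5)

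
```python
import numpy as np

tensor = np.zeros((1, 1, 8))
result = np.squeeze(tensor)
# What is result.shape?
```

(8,)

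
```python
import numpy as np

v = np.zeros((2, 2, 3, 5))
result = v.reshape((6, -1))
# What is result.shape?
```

(6, 10)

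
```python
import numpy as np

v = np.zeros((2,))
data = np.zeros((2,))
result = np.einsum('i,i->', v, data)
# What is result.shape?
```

()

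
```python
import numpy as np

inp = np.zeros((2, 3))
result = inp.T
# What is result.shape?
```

(3, 2)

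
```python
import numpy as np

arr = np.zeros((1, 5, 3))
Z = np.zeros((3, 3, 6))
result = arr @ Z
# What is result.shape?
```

(3, 5, 6)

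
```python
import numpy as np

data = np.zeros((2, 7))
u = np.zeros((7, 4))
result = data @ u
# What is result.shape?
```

(2, 4)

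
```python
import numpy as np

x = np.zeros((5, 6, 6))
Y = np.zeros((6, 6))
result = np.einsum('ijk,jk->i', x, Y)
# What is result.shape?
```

(5,)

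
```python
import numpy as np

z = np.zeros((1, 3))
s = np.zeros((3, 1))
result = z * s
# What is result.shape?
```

(3, 3)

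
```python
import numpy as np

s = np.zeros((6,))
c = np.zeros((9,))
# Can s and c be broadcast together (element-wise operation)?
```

No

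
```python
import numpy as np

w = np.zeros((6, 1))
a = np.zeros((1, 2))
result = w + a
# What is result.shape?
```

(6, 2)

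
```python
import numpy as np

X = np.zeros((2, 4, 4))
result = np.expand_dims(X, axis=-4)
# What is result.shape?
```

(1, 2, 4, 4)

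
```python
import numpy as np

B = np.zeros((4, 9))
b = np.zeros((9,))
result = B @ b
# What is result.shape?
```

(4,)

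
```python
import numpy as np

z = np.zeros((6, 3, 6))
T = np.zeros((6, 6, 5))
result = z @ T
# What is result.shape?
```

(6, 3, 5)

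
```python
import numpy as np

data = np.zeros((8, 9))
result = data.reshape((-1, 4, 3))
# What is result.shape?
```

(6, 4, 3)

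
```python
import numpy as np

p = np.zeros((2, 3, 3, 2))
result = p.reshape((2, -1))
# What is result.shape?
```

(2, 18)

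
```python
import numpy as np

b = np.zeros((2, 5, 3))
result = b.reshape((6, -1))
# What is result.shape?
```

(6, 5)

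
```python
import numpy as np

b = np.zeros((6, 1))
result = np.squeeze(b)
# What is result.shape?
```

(6,)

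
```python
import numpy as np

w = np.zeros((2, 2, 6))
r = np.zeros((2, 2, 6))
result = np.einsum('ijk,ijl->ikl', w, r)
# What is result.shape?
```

(2, 6, 6)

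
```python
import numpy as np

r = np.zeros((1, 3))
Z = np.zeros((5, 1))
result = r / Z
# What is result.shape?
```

(5, 3)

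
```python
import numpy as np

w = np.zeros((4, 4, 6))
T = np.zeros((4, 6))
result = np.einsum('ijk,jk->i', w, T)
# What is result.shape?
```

(4,)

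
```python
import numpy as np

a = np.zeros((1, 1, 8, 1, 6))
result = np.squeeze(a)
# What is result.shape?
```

(8, 6)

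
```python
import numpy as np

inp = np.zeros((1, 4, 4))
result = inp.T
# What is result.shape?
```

(4, 4, 1)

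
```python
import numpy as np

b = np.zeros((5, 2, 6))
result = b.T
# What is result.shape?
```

(6, 2, 5)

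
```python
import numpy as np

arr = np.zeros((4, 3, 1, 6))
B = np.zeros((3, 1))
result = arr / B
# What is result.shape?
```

(4, 3, 3, 6)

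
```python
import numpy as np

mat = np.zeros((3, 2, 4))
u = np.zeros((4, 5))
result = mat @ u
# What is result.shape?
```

(3, 2, 5)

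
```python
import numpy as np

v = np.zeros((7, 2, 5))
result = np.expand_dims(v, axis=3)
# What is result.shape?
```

(7, 2, 5, 1)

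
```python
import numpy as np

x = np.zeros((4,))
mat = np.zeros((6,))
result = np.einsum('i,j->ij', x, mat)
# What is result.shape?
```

(4, 6)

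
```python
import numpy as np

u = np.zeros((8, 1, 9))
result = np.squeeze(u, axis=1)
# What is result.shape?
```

(8, 9)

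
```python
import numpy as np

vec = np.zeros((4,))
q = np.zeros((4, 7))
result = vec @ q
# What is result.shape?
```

(7,)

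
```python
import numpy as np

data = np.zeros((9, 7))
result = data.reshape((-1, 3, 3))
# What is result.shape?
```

(7, 3, 3)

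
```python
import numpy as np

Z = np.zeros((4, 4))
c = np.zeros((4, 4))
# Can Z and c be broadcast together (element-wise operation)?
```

Yes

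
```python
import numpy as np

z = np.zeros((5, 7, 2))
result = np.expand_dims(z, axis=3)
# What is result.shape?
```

(5, 7, 2, 1)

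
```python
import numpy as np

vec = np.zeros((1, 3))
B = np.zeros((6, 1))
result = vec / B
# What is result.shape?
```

(6, 3)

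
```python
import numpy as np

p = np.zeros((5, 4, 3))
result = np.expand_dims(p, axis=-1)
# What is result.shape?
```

(5, 4, 3, 1)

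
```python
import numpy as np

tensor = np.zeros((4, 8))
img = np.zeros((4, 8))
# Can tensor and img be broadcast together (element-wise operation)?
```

Yes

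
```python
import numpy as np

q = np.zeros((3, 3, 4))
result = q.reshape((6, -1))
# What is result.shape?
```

(6, 6)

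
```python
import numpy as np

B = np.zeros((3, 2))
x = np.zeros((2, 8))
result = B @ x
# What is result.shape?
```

(3, 8)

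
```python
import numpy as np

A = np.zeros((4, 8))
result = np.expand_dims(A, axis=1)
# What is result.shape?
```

(4, 1, 8)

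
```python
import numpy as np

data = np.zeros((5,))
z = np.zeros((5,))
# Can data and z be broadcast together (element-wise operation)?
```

Yes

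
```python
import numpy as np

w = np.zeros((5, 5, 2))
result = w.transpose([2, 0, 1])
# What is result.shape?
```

(2, 5, 5)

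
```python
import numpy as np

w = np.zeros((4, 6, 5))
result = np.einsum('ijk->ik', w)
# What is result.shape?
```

(4, 5)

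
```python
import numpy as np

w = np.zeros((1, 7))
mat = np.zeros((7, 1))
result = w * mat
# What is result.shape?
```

(7, 7)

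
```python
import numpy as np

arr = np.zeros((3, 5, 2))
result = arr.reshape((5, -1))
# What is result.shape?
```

(5, 6)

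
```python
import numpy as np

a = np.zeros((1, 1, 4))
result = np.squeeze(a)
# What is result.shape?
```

(4,)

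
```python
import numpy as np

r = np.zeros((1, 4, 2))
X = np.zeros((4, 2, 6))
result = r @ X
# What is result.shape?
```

(4, 4, 6)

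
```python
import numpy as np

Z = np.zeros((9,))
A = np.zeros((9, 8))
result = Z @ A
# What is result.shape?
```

(8,)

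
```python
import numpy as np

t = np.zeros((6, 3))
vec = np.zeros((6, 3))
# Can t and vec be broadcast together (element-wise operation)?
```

Yes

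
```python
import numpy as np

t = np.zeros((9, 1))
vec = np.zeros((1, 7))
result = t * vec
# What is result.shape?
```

(9, 7)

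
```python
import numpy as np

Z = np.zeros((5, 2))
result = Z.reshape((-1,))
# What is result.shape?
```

(10,)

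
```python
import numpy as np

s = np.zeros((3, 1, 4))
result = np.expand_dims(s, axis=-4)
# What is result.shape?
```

(1, 3, 1, 4)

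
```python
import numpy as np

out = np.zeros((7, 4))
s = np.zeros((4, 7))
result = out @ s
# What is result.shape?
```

(7, 7)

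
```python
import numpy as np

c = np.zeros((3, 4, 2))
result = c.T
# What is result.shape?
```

(2, 4, 3)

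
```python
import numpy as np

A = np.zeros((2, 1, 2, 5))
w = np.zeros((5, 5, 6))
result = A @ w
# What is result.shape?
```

(2, 5, 2, 6)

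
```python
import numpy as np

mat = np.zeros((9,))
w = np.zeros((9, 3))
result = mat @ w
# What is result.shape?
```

(3,)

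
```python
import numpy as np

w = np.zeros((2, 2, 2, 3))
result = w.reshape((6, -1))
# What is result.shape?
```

(6, 4)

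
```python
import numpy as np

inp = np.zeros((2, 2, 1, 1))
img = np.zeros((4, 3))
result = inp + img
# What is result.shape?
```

(2, 2, 4, 3)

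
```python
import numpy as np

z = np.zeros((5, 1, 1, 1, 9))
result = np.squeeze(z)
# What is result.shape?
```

(5, 9)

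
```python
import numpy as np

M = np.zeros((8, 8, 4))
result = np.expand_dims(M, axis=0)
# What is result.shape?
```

(1, 8, 8, 4)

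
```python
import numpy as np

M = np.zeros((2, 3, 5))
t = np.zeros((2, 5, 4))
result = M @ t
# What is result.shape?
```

(2, 3, 4)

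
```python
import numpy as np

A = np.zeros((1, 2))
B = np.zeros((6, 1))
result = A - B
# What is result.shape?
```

(6, 2)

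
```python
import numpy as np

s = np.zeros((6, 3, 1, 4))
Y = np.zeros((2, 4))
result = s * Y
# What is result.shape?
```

(6, 3, 2, 4)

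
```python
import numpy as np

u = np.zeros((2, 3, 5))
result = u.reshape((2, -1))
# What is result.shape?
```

(2, 15)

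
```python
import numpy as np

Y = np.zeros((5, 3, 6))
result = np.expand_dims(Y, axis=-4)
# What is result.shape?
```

(1, 5, 3, 6)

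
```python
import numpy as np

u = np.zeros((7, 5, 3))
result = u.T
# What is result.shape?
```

(3, 5, 7)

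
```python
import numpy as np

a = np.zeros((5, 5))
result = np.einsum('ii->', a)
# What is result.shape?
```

()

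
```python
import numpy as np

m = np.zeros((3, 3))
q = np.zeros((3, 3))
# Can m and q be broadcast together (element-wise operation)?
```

Yes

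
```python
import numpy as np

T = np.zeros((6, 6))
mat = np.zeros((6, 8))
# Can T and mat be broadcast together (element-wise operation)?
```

No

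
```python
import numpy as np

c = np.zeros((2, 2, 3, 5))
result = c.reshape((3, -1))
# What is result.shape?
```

(3, 20)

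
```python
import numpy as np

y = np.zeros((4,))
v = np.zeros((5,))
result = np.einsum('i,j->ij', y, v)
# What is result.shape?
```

(4, 5)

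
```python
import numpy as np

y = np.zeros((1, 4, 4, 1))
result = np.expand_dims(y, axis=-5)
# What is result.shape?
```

(1, 1, 4, 4, 1)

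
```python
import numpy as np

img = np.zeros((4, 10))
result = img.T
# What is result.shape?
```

(10, 4)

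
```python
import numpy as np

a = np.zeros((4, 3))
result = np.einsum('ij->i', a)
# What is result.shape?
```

(4,)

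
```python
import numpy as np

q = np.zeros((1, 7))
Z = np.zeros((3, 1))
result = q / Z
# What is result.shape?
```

(3, 7)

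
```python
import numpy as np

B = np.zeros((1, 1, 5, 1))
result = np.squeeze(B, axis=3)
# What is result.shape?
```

(1, 1, 5)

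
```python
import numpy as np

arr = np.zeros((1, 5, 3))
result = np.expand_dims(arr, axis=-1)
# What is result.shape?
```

(1, 5, 3, 1)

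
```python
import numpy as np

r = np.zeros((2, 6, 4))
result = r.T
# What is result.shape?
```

(4, 6, 2)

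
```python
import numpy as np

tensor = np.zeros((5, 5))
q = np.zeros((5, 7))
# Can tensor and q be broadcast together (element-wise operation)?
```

No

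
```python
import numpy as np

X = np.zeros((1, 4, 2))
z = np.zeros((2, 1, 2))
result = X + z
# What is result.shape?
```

(2, 4, 2)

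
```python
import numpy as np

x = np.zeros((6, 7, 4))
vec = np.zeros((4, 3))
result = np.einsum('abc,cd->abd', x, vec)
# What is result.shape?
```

(6, 7, 3)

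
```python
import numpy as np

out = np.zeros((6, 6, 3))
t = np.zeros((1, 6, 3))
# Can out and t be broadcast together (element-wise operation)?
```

Yes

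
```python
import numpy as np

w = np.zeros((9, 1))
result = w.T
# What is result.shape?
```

(1, 9)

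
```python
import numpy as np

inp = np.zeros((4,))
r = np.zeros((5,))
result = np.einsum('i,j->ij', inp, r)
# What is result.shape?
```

(4, 5)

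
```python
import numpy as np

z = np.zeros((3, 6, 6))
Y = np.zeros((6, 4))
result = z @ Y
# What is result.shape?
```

(3, 6, 4)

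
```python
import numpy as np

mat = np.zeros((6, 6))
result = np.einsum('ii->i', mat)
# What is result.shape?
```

(6,)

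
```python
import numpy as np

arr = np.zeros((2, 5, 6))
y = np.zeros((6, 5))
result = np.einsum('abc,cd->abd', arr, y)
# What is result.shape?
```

(2, 5, 5)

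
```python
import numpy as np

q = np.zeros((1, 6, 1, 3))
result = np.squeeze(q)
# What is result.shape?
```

(6, 3)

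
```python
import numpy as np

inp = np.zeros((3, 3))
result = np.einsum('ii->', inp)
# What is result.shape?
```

()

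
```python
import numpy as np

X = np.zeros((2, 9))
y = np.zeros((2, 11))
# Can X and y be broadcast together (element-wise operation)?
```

No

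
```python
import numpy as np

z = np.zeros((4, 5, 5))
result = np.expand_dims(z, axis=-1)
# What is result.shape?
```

(4, 5, 5, 1)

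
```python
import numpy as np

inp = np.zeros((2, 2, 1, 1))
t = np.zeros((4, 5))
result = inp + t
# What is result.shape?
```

(2, 2, 4, 5)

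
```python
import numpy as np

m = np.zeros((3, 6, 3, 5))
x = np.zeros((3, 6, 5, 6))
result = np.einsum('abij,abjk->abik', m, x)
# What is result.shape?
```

(3, 6, 3, 6)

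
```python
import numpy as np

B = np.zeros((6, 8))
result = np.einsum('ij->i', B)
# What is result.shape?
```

(6,)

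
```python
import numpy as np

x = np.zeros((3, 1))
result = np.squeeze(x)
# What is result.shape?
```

(3,)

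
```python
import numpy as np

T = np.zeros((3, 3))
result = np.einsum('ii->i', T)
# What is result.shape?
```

(3,)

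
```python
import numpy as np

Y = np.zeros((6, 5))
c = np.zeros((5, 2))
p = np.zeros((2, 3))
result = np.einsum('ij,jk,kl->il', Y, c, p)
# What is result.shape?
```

(6, 3)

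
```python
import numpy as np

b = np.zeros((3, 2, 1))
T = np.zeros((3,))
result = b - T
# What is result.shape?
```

(3, 2, 3)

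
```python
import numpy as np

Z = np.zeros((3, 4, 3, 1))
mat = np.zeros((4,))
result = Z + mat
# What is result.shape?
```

(3, 4, 3, 4)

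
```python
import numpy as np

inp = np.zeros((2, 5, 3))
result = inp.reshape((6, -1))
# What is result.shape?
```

(6, 5)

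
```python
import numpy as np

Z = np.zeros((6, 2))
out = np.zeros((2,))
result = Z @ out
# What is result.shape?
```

(6,)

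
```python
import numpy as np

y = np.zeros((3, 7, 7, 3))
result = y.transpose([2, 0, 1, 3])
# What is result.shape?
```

(7, 3, 7, 3)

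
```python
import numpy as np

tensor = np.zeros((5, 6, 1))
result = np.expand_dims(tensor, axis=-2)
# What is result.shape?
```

(5, 6, 1, 1)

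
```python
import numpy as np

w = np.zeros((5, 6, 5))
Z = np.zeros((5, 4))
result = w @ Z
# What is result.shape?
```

(5, 6, 4)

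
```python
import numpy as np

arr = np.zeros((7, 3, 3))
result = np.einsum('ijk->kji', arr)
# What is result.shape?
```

(3, 3, 7)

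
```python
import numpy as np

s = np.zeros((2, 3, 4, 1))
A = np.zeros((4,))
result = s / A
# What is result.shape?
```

(2, 3, 4, 4)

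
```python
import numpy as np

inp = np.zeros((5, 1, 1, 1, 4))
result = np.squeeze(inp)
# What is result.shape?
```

(5, 4)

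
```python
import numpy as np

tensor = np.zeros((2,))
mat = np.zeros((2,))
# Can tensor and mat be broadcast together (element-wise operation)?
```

Yes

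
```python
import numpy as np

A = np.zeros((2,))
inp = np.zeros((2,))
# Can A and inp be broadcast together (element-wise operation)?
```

Yes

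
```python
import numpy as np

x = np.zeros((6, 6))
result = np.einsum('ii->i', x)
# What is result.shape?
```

(6,)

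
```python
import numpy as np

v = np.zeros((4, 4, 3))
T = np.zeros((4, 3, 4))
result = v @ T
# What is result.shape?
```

(4, 4, 4)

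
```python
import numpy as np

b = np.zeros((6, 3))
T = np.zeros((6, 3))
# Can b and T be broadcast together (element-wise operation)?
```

Yes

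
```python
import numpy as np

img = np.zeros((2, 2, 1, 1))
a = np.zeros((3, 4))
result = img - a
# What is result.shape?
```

(2, 2, 3, 4)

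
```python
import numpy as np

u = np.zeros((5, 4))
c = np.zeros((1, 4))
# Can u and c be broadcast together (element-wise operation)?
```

Yes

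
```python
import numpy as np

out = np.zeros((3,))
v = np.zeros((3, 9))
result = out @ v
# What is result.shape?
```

(9,)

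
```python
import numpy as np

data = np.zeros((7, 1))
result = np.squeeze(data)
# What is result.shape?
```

(7,)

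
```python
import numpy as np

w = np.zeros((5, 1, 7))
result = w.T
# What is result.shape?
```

(7, 1, 5)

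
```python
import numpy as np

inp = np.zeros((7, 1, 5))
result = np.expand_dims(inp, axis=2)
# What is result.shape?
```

(7, 1, 1, 5)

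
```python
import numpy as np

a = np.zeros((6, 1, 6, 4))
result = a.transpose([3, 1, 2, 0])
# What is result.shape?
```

(4, 1, 6, 6)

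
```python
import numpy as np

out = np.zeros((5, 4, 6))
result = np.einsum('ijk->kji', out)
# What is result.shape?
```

(6, 4, 5)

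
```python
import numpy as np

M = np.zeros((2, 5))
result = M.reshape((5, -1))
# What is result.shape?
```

(5, 2)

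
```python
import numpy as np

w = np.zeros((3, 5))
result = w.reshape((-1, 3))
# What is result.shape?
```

(5, 3)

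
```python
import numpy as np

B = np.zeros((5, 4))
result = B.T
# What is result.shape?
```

(4, 5)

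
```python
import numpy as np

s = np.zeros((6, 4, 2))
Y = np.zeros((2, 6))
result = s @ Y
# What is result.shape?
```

(6, 4, 6)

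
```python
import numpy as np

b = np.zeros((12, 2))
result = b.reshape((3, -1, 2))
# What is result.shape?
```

(3, 4, 2)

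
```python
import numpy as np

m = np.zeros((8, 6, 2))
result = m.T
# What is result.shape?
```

(2, 6, 8)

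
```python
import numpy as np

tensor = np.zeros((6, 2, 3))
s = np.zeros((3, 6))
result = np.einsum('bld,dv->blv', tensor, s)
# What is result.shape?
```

(6, 2, 6)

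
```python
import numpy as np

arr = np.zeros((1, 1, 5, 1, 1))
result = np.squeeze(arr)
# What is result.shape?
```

(5,)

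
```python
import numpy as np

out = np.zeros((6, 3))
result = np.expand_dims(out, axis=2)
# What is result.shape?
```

(6, 3, 1)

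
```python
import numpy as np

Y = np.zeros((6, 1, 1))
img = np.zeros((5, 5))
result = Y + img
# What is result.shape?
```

(6, 5, 5)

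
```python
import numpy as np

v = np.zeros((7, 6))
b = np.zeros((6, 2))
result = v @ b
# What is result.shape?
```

(7, 2)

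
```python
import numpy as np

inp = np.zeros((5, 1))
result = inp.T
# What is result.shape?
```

(1, 5)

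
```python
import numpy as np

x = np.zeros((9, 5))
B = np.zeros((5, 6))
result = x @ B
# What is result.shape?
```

(9, 6)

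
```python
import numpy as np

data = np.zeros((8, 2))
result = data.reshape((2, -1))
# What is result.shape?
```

(2, 8)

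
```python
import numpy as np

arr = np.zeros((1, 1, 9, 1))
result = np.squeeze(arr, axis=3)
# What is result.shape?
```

(1, 1, 9)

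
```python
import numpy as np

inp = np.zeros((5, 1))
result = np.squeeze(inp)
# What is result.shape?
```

(5,)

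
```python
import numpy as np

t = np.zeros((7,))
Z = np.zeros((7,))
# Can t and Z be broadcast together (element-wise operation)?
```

Yes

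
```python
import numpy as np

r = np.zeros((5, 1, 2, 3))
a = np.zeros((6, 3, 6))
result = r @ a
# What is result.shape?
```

(5, 6, 2, 6)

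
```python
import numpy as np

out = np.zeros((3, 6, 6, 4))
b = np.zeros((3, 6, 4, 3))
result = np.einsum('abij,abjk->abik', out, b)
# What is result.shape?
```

(3, 6, 6, 3)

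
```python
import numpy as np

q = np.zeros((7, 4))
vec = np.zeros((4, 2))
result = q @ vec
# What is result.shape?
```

(7, 2)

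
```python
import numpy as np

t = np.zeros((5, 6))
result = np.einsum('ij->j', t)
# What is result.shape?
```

(6,)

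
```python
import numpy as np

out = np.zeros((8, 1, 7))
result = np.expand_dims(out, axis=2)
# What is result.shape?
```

(8, 1, 1, 7)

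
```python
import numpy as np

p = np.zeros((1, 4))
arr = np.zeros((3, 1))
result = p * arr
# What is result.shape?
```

(3, 4)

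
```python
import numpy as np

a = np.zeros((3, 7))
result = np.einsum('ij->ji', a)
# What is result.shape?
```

(7, 3)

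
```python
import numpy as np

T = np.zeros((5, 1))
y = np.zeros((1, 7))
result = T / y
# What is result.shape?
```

(5, 7)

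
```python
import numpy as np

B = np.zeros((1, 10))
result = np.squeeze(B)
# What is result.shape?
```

(10,)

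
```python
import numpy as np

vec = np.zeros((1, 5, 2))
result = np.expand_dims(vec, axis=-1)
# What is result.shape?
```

(1, 5, 2, 1)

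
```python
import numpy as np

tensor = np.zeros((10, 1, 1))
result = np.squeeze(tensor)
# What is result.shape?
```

(10,)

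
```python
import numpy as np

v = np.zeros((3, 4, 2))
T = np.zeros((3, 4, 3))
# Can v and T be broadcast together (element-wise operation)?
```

No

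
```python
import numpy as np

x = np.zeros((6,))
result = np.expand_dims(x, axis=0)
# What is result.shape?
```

(1, 6)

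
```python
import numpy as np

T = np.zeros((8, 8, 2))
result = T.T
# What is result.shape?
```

(2, 8, 8)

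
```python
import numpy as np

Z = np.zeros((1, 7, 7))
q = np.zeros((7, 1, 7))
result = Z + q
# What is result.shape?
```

(7, 7, 7)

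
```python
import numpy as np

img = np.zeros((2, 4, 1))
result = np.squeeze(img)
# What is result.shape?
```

(2, 4)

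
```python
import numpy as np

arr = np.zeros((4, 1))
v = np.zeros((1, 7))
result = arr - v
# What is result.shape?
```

(4, 7)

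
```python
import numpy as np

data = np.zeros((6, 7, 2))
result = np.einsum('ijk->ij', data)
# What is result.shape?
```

(6, 7)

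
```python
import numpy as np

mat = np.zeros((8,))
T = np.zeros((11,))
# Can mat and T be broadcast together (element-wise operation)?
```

No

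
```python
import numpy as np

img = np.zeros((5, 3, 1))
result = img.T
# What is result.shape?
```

(1, 3, 5)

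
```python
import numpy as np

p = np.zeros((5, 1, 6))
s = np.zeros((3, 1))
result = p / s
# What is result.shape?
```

(5, 3, 6)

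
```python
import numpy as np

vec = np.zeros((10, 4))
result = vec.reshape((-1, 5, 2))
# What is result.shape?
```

(4, 5, 2)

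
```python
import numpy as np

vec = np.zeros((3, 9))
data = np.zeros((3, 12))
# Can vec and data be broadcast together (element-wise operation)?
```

No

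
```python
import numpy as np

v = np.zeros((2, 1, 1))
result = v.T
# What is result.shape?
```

(1, 1, 2)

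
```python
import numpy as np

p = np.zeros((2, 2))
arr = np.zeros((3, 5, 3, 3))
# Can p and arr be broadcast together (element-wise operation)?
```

No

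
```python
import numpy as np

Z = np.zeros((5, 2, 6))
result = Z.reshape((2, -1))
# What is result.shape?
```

(2, 30)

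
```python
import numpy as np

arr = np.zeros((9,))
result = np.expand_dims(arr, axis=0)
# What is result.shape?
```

(1, 9)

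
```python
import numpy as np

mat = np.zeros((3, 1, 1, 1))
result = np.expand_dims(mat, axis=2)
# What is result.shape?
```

(3, 1, 1, 1, 1)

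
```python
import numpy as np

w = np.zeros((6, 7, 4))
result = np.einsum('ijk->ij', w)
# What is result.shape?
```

(6, 7)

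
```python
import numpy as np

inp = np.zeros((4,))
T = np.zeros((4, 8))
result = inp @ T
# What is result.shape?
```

(8,)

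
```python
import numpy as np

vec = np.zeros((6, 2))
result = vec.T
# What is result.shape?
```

(2, 6)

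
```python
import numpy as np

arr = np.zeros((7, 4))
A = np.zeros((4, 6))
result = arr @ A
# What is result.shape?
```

(7, 6)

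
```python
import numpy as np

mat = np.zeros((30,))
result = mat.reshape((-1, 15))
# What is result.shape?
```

(2, 15)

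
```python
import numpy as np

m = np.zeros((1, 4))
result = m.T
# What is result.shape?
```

(4, 1)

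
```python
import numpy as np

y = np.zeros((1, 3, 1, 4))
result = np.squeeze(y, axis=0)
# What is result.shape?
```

(3, 1, 4)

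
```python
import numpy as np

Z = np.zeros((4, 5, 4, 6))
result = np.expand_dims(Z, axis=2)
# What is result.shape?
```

(4, 5, 1, 4, 6)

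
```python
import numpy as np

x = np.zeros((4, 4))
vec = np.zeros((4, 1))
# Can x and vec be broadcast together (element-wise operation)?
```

Yes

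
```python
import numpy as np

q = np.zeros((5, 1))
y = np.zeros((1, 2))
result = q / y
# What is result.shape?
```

(5, 2)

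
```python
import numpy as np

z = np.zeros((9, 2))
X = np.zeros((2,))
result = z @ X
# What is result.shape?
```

(9,)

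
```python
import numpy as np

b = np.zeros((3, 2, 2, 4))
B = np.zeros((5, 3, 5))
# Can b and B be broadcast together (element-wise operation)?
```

No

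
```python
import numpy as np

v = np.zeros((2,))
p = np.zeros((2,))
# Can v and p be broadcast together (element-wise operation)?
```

Yes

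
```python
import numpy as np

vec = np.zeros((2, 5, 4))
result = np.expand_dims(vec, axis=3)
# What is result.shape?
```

(2, 5, 4, 1)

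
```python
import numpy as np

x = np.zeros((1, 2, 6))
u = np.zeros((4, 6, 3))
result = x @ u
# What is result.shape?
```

(4, 2, 3)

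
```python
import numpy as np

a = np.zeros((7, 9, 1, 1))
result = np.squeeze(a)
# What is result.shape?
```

(7, 9)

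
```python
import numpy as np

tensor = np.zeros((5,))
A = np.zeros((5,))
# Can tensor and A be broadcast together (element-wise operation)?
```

Yes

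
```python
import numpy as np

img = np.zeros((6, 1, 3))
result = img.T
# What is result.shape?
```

(3, 1, 6)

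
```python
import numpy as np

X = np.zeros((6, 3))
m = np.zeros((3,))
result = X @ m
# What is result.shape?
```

(6,)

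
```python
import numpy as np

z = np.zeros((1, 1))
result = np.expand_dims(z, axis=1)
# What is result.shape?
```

(1, 1, 1)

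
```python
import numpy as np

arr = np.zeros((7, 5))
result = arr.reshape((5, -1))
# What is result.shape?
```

(5, 7)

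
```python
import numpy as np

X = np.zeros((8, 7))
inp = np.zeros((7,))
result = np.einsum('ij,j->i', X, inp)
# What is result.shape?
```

(8,)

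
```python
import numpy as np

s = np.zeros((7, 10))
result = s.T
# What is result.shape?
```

(10, 7)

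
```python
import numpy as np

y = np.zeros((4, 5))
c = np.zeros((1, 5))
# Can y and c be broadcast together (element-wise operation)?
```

Yes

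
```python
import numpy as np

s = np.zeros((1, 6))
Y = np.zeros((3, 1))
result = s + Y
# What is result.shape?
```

(3, 6)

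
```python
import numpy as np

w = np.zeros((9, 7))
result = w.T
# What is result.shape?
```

(7, 9)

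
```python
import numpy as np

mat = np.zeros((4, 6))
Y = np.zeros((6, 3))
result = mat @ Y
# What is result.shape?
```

(4, 3)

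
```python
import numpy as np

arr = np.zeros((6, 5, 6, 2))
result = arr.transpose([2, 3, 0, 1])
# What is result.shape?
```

(6, 2, 6, 5)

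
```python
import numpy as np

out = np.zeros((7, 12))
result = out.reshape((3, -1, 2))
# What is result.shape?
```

(3, 14, 2)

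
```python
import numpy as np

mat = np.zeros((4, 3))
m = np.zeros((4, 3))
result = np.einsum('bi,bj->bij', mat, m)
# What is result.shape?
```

(4, 3, 3)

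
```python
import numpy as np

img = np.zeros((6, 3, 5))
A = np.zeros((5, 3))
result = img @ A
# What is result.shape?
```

(6, 3, 3)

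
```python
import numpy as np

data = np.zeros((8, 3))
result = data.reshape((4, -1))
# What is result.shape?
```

(4, 6)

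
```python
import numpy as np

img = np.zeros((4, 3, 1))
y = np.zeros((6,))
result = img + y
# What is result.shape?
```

(4, 3, 6)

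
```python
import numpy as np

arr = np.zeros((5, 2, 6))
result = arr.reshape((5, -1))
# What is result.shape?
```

(5, 12)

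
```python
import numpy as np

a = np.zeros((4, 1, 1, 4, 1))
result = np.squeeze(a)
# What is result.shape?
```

(4, 4)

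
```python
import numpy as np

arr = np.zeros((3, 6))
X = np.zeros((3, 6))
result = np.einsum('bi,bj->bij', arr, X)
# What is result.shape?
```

(3, 6, 6)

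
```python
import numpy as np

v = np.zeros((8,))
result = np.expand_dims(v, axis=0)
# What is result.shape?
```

(1, 8)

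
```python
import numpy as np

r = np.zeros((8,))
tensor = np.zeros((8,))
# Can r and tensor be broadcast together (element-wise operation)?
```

Yes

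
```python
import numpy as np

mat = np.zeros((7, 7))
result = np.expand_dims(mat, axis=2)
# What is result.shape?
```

(7, 7, 1)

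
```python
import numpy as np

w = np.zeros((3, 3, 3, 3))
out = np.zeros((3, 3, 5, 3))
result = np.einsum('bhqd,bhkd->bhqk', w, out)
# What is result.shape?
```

(3, 3, 3, 5)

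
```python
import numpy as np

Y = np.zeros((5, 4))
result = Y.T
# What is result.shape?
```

(4, 5)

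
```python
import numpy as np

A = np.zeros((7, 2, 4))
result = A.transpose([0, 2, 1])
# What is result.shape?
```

(7, 4, 2)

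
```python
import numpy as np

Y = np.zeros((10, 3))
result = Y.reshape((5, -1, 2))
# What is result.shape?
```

(5, 3, 2)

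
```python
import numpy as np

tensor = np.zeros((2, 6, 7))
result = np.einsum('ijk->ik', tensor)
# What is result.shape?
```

(2, 7)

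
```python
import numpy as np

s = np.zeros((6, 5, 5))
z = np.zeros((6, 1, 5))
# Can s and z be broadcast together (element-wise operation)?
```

Yes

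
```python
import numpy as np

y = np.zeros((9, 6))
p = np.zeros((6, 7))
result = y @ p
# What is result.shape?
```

(9, 7)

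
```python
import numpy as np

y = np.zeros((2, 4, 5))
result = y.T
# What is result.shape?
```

(5, 4, 2)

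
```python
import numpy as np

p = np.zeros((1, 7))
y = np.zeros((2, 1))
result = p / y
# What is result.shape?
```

(2, 7)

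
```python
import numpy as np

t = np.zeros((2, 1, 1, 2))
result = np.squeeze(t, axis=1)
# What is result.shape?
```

(2, 1, 2)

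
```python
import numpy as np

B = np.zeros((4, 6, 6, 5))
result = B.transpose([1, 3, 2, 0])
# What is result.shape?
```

(6, 5, 6, 4)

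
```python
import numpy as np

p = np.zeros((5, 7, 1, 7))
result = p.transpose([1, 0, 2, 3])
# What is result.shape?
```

(7, 5, 1, 7)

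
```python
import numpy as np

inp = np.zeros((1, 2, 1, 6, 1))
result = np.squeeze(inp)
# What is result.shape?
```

(2, 6)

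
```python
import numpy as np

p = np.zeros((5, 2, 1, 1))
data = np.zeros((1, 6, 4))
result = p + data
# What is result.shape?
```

(5, 2, 6, 4)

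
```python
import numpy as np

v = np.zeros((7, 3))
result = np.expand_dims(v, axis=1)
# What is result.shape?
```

(7, 1, 3)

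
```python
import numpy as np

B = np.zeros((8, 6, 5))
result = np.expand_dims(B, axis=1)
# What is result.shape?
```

(8, 1, 6, 5)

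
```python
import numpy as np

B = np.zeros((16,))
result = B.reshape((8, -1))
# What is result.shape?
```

(8, 2)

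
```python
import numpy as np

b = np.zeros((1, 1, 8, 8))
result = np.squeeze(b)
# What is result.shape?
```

(8, 8)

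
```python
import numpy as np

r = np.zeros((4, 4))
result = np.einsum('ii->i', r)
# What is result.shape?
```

(4,)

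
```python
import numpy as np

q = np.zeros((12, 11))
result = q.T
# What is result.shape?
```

(11, 12)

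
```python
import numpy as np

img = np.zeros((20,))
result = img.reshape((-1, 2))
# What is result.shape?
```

(10, 2)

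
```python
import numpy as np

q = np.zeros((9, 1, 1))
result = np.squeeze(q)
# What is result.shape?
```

(9,)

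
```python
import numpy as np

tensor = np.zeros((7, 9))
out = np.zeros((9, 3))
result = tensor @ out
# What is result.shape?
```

(7, 3)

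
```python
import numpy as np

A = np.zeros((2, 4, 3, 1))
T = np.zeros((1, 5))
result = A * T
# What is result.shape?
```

(2, 4, 3, 5)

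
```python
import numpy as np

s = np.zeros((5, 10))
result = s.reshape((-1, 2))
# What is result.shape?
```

(25, 2)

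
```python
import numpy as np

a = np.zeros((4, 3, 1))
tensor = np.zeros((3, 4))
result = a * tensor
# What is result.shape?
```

(4, 3, 4)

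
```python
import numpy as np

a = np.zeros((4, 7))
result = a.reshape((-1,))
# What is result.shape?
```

(28,)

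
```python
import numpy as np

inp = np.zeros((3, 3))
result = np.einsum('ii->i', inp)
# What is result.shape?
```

(3,)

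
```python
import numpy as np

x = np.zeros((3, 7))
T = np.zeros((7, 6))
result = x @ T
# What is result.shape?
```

(3, 6)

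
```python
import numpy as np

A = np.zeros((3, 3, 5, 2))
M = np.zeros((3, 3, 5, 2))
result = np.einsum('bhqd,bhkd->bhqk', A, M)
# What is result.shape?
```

(3, 3, 5, 5)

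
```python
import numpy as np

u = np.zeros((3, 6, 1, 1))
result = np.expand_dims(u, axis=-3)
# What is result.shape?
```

(3, 6, 1, 1, 1)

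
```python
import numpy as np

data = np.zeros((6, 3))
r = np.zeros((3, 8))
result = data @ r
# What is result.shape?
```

(6, 8)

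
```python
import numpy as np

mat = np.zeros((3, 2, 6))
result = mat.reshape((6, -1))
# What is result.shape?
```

(6, 6)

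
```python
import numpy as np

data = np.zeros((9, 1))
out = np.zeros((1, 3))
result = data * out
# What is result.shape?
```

(9, 3)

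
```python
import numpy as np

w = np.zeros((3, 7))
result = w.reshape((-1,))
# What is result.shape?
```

(21,)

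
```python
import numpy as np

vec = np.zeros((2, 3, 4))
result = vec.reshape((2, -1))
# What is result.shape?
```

(2, 12)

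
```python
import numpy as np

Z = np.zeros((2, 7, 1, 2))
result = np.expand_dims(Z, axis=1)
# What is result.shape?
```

(2, 1, 7, 1, 2)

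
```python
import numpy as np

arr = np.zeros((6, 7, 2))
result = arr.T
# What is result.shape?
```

(2, 7, 6)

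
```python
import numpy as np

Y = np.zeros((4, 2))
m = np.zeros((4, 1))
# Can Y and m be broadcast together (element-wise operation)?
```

Yes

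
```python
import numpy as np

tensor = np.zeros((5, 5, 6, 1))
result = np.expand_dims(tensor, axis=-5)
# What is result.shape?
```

(1, 5, 5, 6, 1)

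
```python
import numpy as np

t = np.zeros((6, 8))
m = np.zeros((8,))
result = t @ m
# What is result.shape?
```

(6,)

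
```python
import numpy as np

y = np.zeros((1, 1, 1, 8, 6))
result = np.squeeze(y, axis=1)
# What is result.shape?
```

(1, 1, 8, 6)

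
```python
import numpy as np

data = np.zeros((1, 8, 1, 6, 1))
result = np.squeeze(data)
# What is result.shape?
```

(8, 6)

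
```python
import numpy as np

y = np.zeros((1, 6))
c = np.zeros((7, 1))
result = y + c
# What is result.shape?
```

(7, 6)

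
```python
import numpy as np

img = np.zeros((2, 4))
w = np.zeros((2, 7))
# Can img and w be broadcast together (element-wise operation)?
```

No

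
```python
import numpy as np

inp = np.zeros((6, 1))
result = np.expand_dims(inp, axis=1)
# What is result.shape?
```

(6, 1, 1)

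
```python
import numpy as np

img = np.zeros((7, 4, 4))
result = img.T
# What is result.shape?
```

(4, 4, 7)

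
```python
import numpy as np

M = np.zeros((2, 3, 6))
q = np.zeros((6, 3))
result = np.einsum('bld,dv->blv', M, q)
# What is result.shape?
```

(2, 3, 3)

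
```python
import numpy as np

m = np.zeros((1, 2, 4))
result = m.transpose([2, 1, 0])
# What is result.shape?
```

(4, 2, 1)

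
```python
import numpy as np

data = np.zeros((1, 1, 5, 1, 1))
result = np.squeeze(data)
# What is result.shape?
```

(5,)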